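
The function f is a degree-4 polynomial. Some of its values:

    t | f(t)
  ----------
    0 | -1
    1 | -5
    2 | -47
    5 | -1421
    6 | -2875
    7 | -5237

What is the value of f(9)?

Write f(t) = at^4 + bt³ + ct² + dt + e; the 6 given values yield a linear system in the 5 coefficients.
Solving, f(t) = -2t^4 - t³ - 2t² + t - 1.
Then f(9) = -14005.

-14005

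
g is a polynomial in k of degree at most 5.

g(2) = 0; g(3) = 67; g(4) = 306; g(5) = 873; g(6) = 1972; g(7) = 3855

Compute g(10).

Write g(k) = ak^5 + bk^4 + ck³ + dk² + ek + p; the 6 given values yield a linear system in the 6 coefficients.
Solving, the leading coefficient vanishes, and g(k) = 2k^4 - 2k³ - 6k² + 5k - 2.
Then g(10) = 17448.

17448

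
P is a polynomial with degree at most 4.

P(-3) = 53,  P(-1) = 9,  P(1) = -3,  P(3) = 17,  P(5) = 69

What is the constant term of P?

-1

Write P(k) = ak^4 + bk³ + ck² + dk + e; the 5 given values yield a linear system in the 5 coefficients.
Solving, the top 2 coefficients vanish, and P(k) = 4k² - 6k - 1.
The constant term is P(0) = -1.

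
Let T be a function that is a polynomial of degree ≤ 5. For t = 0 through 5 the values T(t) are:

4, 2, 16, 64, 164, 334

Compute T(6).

592

Write T(t) = at^5 + bt^4 + ct³ + dt² + et + p; the 6 given values yield a linear system in the 6 coefficients.
Solving, the top 2 coefficients vanish, and T(t) = 3t³ - t² - 4t + 4.
Then T(6) = 592.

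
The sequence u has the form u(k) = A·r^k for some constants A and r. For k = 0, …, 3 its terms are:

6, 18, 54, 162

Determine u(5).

1458

Consecutive ratio: 18/6 = 3, and 54/18 = 3, so r = 3.
Then A·3^0 = 6 gives A = 6, and u(k) = 6·3^k.
u(5) = 6·3^5 = 1458.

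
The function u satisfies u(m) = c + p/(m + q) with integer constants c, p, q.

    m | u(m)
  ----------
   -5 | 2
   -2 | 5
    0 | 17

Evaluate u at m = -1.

8

(u(m) − c)(m + q) = p for each data point; the three points give a linear system in c and q, then p follows.
Solving: c = -1, q = -1, p = -18, so u(m) = -1 − 18/(m − 1).
Then u(-1) = -1 − 18/(-2) = 8.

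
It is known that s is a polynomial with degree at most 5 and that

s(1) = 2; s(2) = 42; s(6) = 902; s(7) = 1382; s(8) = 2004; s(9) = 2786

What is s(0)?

-4

Write s(m) = am^5 + bm^4 + cm³ + dm² + em + p; the 6 given values yield a linear system in the 6 coefficients.
Solving, the top 2 coefficients vanish, and s(m) = 3m³ + 8m² - 5m - 4.
The constant term is s(0) = -4.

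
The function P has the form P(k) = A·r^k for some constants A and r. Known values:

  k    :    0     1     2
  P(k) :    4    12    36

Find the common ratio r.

3

Consecutive ratio: 12/4 = 3, and 36/12 = 3, so r = 3.
Then A·3^0 = 4 gives A = 4, and P(k) = 4·3^k.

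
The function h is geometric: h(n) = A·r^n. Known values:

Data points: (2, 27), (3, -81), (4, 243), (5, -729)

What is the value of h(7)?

-6561

Consecutive ratio: -81/27 = -3, and 243/(-81) = -3, so r = -3.
Then A·(-3)^2 = 27 gives A = 3, and h(n) = 3·(-3)^n.
h(7) = 3·(-3)^7 = -6561.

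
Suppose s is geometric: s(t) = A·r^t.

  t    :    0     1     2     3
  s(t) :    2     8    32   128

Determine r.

Consecutive ratio: 8/2 = 4, and 32/8 = 4, so r = 4.
Then A·4^0 = 2 gives A = 2, and s(t) = 2·4^t.

4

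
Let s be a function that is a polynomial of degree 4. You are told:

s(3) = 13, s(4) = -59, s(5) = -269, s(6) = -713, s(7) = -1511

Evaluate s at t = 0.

Write s(t) = at^4 + bt³ + ct² + dt + e; the 5 given values yield a linear system in the 5 coefficients.
Solving, s(t) = -t^4 + 2t³ + 4t² + t + 1.
Then s(0) = 1.

1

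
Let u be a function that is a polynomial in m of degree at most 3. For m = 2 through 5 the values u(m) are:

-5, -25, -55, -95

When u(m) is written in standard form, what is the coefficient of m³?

0

First differences: -20, -30, -40. Second differences: -10, -10.
Level-2 differences are constant, so u has degree 2.
Fitting a degree-2 polynomial gives u(m) = -5m² + 5m + 5.
The coefficient of m³ is 0.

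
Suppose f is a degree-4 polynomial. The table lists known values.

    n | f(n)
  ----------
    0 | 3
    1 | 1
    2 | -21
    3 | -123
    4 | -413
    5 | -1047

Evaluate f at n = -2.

First differences: -2, -22, -102, -290, -634. Second differences: -20, -80, -188, -344. Third differences: -60, -108, -156. Fourth differences: -48, -48.
Level-4 differences are constant, so f has degree 4.
Fitting a degree-4 polynomial gives f(n) = -2n^4 + 2n³ - 2n² + 3.
Then f(-2) = -53.

-53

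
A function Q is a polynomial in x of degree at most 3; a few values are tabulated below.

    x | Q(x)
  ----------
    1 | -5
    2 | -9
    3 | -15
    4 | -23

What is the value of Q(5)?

-33

First differences: -4, -6, -8. Second differences: -2, -2.
Level-2 differences are constant, so Q has degree 2.
Fitting a degree-2 polynomial gives Q(x) = -x² - x - 3.
Then Q(5) = -33.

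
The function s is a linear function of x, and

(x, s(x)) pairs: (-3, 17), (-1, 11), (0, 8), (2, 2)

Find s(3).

Write s(x) = ax + b; the 4 given values yield a linear system in the 2 coefficients.
Solving, s(x) = -3x + 8.
Then s(3) = -1.

-1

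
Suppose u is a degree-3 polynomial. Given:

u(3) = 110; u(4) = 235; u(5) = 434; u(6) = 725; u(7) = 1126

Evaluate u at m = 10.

3169

First differences: 125, 199, 291, 401. Second differences: 74, 92, 110. Third differences: 18, 18.
Level-3 differences are constant, so u has degree 3.
Fitting a degree-3 polynomial gives u(m) = 3m³ + m² + 7m - 1.
Then u(10) = 3169.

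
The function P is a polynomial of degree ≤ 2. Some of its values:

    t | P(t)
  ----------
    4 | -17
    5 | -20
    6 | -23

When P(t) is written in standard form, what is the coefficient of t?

First differences: -3, -3.
Level-1 differences are constant, so P has degree 1.
Fitting a degree-1 polynomial gives P(t) = -3t - 5.
The coefficient of t is -3.

-3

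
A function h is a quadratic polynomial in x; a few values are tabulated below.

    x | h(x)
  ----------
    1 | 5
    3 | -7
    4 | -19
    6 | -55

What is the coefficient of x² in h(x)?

Write h(x) = ax² + bx + c; the 4 given values yield a linear system in the 3 coefficients.
Solving, h(x) = -2x² + 2x + 5.
The coefficient of x² is -2.

-2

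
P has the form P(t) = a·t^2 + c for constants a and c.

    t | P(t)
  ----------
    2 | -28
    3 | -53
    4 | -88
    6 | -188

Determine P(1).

From P(2) = -28 and P(3) = -53: 4a + c = -28 and 9a + c = -53.
Subtracting: 5a = -25, so a = -5; then c = -28 − (-5)·4 = -8.
So P(t) = -5t² − 8, and P(1) = -13.

-13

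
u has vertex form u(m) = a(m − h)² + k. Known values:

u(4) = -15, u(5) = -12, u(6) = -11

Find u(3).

-20

First differences 3, 1; second difference -2 = 2a, so a = -1.
Expanding, the m-coefficient is −2ah = 2h; matching it to the data gives h = 6, and then k = -11.
So u(m) = -1(m − 6)² − 11.
u(3) = -1·(-3)² − 11 = -20.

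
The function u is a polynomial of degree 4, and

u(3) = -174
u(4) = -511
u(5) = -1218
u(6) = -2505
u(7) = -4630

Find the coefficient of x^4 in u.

-2

Write u(x) = ax^4 + bx³ + cx² + dx + e; the 5 given values yield a linear system in the 5 coefficients.
Solving, u(x) = -2x^4 + x³ - 3x² - 3x - 3.
The coefficient of x^4 is -2.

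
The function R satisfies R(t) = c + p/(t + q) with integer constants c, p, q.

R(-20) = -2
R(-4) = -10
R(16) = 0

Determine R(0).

(R(t) − c)(t + q) = p for each data point; the three points give a linear system in c and q, then p follows.
Solving: c = -1, q = 2, p = 18, so R(t) = -1 + 18/(t + 2).
Then R(0) = -1 + 18/2 = 8.

8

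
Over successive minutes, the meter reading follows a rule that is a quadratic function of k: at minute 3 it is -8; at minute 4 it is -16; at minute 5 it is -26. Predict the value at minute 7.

-52

Write the value at k as T(k).
Write T(k) = ak² + bk + c; the 3 given values yield a linear system in the 3 coefficients.
Solving, T(k) = -k² - k + 4.
Then T(7) = -52.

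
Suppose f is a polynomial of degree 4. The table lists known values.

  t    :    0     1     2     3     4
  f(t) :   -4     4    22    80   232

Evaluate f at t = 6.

Write f(t) = at^4 + bt³ + ct² + dt + e; the 5 given values yield a linear system in the 5 coefficients.
Solving, f(t) = t^4 - t³ + t² + 7t - 4.
Then f(6) = 1154.

1154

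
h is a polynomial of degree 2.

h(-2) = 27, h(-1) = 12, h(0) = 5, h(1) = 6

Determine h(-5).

Write h(k) = ak² + bk + c; the 4 given values yield a linear system in the 3 coefficients.
Solving, h(k) = 4k² - 3k + 5.
Then h(-5) = 120.

120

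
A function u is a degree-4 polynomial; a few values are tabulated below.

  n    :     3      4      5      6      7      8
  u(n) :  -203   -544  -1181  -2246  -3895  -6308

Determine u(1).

-1

Write u(n) = an^4 + bn³ + cn² + dn + e; the 6 given values yield a linear system in the 5 coefficients.
Solving, u(n) = -n^4 - 4n³ - 3n² + 3n + 4.
Then u(1) = -1.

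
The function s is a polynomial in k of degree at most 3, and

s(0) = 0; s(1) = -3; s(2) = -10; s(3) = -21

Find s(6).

First differences: -3, -7, -11. Second differences: -4, -4.
Level-2 differences are constant, so s has degree 2.
Fitting a degree-2 polynomial gives s(k) = -2k² - k.
Then s(6) = -78.

-78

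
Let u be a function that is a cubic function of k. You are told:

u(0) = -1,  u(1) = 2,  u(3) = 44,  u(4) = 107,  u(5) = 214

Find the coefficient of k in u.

Write u(k) = ak³ + bk² + ck + d; the 5 given values yield a linear system in the 4 coefficients.
Solving, u(k) = 2k³ - 2k² + 3k - 1.
The coefficient of k is 3.

3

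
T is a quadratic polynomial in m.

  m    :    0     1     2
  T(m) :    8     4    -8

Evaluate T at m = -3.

-28

Write T(m) = am² + bm + c; the 3 given values yield a linear system in the 3 coefficients.
Solving, T(m) = -4m² + 8.
Then T(-3) = -28.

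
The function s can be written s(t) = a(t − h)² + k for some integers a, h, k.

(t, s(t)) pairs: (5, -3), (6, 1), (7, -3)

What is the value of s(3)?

First differences 4, -4; second difference -8 = 2a, so a = -4.
Expanding, the t-coefficient is −2ah = 8h; matching it to the data gives h = 6, and then k = 1.
So s(t) = -4(t − 6)² + 1.
s(3) = -4·(-3)² + 1 = -35.

-35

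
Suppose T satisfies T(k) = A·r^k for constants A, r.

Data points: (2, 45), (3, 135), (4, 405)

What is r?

3

Consecutive ratio: 135/45 = 3, and 405/135 = 3, so r = 3.
Then A·3^2 = 45 gives A = 5, and T(k) = 5·3^k.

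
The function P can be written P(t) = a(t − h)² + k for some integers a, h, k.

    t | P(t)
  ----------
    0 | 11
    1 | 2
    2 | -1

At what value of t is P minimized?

First differences -9, -3; second difference 6 = 2a, so a = 3.
Expanding, the t-coefficient is −2ah = -6h; matching it to the data gives h = 2, and then k = -1.
So P(t) = 3(t − 2)² − 1.
Hence h = 2.

2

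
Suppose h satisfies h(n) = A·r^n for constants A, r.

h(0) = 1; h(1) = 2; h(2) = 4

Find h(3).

Consecutive ratio: 2/1 = 2, and 4/2 = 2, so r = 2.
Then A·2^0 = 1 gives A = 1, and h(n) = 1·2^n.
h(3) = 1·2^3 = 8.

8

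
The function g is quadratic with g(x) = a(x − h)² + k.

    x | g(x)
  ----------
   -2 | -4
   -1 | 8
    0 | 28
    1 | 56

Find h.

-3

First differences 12, 20, 28; second difference 8 = 2a, so a = 4.
Expanding, the x-coefficient is −2ah = -8h; matching it to the data gives h = -3, and then k = -8.
So g(x) = 4(x + 3)² − 8.
Hence h = -3.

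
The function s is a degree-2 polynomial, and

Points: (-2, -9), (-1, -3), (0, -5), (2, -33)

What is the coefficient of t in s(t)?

-6

Write s(t) = at² + bt + c; the 4 given values yield a linear system in the 3 coefficients.
Solving, s(t) = -4t² - 6t - 5.
The coefficient of t is -6.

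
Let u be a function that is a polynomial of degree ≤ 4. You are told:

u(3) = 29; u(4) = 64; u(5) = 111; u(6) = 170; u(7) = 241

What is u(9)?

419

First differences: 35, 47, 59, 71. Second differences: 12, 12, 12.
Level-2 differences are constant, so u has degree 2.
Fitting a degree-2 polynomial gives u(x) = 6x² - 7x - 4.
Then u(9) = 419.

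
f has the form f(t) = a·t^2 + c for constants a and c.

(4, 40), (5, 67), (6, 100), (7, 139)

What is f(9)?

235

From f(4) = 40 and f(5) = 67: 16a + c = 40 and 25a + c = 67.
Subtracting: 9a = 27, so a = 3; then c = 40 − 3·16 = -8.
So f(t) = 3t² − 8, and f(9) = 235.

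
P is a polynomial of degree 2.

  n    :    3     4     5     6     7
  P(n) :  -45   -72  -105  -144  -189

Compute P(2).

First differences: -27, -33, -39, -45. Second differences: -6, -6, -6.
Level-2 differences are constant, so P has degree 2.
Fitting a degree-2 polynomial gives P(n) = -3n² - 6n.
Then P(2) = -24.

-24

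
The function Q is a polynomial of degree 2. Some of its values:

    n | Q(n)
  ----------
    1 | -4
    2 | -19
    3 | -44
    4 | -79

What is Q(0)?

First differences: -15, -25, -35. Second differences: -10, -10.
Level-2 differences are constant, so Q has degree 2.
Fitting a degree-2 polynomial gives Q(n) = -5n² + 1.
The constant term is Q(0) = 1.

1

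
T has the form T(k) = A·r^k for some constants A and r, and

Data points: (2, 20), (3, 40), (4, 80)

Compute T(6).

320

Consecutive ratio: 40/20 = 2, and 80/40 = 2, so r = 2.
Then A·2^2 = 20 gives A = 5, and T(k) = 5·2^k.
T(6) = 5·2^6 = 320.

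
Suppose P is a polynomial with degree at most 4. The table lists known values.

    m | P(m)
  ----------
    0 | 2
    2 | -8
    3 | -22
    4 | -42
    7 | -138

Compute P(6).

Write P(m) = am^4 + bm³ + cm² + dm + e; the 5 given values yield a linear system in the 5 coefficients.
Solving, the top 2 coefficients vanish, and P(m) = -3m² + m + 2.
Then P(6) = -100.

-100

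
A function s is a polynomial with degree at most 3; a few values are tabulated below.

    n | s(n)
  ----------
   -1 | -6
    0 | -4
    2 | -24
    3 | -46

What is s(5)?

-114

Write s(n) = an³ + bn² + cn + d; the 4 given values yield a linear system in the 4 coefficients.
Solving, the leading coefficient vanishes, and s(n) = -4n² - 2n - 4.
Then s(5) = -114.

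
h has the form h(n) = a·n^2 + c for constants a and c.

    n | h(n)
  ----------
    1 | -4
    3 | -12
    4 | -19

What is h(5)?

-28

From h(1) = -4 and h(3) = -12: 1a + c = -4 and 9a + c = -12.
Subtracting: 8a = -8, so a = -1; then c = -4 − (-1)·1 = -3.
So h(n) = -1n² − 3, and h(5) = -28.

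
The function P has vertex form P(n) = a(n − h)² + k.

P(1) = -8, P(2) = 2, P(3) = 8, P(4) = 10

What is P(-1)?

First differences 10, 6, 2; second difference -4 = 2a, so a = -2.
Expanding, the n-coefficient is −2ah = 4h; matching it to the data gives h = 4, and then k = 10.
So P(n) = -2(n − 4)² + 10.
P(-1) = -2·(-5)² + 10 = -40.

-40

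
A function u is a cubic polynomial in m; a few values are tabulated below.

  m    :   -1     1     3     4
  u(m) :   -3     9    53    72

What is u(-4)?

144

Write u(m) = am³ + bm² + cm + d; the 4 given values yield a linear system in the 4 coefficients.
Solving, u(m) = -m³ + 7m² + 7m - 4.
Then u(-4) = 144.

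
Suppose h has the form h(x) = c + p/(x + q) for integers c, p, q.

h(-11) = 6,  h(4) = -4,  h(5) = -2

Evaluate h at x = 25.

3

(h(x) − c)(x + q) = p for each data point; the three points give a linear system in c and q, then p follows.
Solving: c = 4, q = -1, p = -24, so h(x) = 4 − 24/(x − 1).
Then h(25) = 4 − 24/24 = 3.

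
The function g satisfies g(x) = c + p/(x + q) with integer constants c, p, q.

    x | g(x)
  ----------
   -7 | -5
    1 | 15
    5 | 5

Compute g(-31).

(g(x) − c)(x + q) = p for each data point; the three points give a linear system in c and q, then p follows.
Solving: c = 0, q = 1, p = 30, so g(x) = 30/(x + 1).
Then g(-31) = 0 + 30/(-30) = -1.

-1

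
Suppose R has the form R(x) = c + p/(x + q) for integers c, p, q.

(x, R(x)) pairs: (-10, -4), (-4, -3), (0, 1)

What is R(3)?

-17

(R(x) − c)(x + q) = p for each data point; the three points give a linear system in c and q, then p follows.
Solving: c = -5, q = -2, p = -12, so R(x) = -5 − 12/(x − 2).
Then R(3) = -5 − 12/1 = -17.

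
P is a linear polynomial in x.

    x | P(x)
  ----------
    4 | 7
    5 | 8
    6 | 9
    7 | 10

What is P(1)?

4

First differences: 1, 1, 1.
Level-1 differences are constant, so P has degree 1.
Fitting a degree-1 polynomial gives P(x) = x + 3.
Then P(1) = 4.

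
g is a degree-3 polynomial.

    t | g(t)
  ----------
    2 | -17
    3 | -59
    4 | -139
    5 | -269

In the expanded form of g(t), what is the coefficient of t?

1

Write g(t) = at³ + bt² + ct + d; the 4 given values yield a linear system in the 4 coefficients.
Solving, g(t) = -2t³ - t² + t + 1.
The coefficient of t is 1.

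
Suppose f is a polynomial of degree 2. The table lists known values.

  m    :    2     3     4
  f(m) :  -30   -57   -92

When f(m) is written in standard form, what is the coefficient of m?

Write f(m) = am² + bm + c; the 3 given values yield a linear system in the 3 coefficients.
Solving, f(m) = -4m² - 7m.
The coefficient of m is -7.

-7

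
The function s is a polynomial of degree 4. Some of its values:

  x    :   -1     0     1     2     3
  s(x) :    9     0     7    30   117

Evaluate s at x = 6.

1962

Write s(x) = ax^4 + bx³ + cx² + dx + e; the 5 given values yield a linear system in the 5 coefficients.
Solving, s(x) = 2x^4 - 4x³ + 6x² + 3x.
Then s(6) = 1962.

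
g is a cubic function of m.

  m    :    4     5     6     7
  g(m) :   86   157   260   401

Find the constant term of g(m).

Write g(m) = am³ + bm² + cm + d; the 4 given values yield a linear system in the 4 coefficients.
Solving, g(m) = m³ + m² + m + 2.
The constant term is g(0) = 2.

2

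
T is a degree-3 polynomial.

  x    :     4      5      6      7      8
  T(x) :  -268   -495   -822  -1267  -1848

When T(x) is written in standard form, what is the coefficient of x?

1

First differences: -227, -327, -445, -581. Second differences: -100, -118, -136. Third differences: -18, -18.
Level-3 differences are constant, so T has degree 3.
Fitting a degree-3 polynomial gives T(x) = -3x³ - 5x² + x.
The coefficient of x is 1.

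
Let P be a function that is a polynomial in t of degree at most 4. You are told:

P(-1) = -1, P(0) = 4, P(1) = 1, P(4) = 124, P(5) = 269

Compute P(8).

1268

Write P(t) = at^4 + bt³ + ct² + dt + e; the 5 given values yield a linear system in the 5 coefficients.
Solving, the leading coefficient vanishes, and P(t) = 3t³ - 4t² - 2t + 4.
Then P(8) = 1268.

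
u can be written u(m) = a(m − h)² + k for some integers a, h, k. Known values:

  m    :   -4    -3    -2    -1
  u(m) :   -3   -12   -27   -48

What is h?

-5

First differences -9, -15, -21; second difference -6 = 2a, so a = -3.
Expanding, the m-coefficient is −2ah = 6h; matching it to the data gives h = -5, and then k = 0.
So u(m) = -3(m + 5)² + 0.
Hence h = -5.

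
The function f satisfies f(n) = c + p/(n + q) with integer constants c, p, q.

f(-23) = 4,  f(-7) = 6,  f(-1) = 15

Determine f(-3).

(f(n) − c)(n + q) = p for each data point; the three points give a linear system in c and q, then p follows.
Solving: c = 3, q = -1, p = -24, so f(n) = 3 − 24/(n − 1).
Then f(-3) = 3 − 24/(-4) = 9.

9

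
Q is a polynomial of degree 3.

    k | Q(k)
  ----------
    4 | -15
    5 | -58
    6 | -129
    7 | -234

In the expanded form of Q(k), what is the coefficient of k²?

1

Write Q(k) = ak³ + bk² + ck + d; the 4 given values yield a linear system in the 4 coefficients.
Solving, Q(k) = -k³ + k² + 9k - 3.
The coefficient of k² is 1.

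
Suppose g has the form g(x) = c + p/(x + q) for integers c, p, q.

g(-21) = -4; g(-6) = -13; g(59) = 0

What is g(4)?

(g(x) − c)(x + q) = p for each data point; the three points give a linear system in c and q, then p follows.
Solving: c = -1, q = 1, p = 60, so g(x) = -1 + 60/(x + 1).
Then g(4) = -1 + 60/5 = 11.

11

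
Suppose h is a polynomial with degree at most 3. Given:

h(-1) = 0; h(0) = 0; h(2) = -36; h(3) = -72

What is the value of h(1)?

-12

Write h(m) = am³ + bm² + cm + d; the 4 given values yield a linear system in the 4 coefficients.
Solving, the leading coefficient vanishes, and h(m) = -6m² - 6m.
Then h(1) = -12.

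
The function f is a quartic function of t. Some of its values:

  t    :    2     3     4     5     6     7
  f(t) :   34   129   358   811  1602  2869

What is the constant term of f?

First differences: 95, 229, 453, 791, 1267. Second differences: 134, 224, 338, 476. Third differences: 90, 114, 138. Fourth differences: 24, 24.
Level-4 differences are constant, so f has degree 4.
Fitting a degree-4 polynomial gives f(t) = t^4 + t³ + 3t² - 4t + 6.
The constant term is f(0) = 6.

6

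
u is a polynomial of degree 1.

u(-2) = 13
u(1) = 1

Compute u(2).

-3

Write u(n) = an + b; the 2 given values yield a linear system in the 2 coefficients.
Solving, u(n) = -4n + 5.
Then u(2) = -3.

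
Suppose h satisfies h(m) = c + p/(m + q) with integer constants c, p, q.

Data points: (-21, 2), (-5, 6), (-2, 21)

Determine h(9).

(h(m) − c)(m + q) = p for each data point; the three points give a linear system in c and q, then p follows.
Solving: c = 1, q = 1, p = -20, so h(m) = 1 − 20/(m + 1).
Then h(9) = 1 − 20/10 = -1.

-1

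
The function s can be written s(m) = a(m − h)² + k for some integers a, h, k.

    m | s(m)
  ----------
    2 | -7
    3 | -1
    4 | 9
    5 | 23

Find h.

1

First differences 6, 10, 14; second difference 4 = 2a, so a = 2.
Expanding, the m-coefficient is −2ah = -4h; matching it to the data gives h = 1, and then k = -9.
So s(m) = 2(m − 1)² − 9.
Hence h = 1.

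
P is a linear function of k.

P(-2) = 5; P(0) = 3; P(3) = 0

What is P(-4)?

Write P(k) = ak + b; the 3 given values yield a linear system in the 2 coefficients.
Solving, P(k) = -k + 3.
Then P(-4) = 7.

7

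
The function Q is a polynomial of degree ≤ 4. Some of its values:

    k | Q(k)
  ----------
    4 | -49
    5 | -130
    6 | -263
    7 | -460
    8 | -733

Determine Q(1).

2

First differences: -81, -133, -197, -273. Second differences: -52, -64, -76. Third differences: -12, -12.
Level-3 differences are constant, so Q has degree 3.
Fitting a degree-3 polynomial gives Q(k) = -2k³ + 4k² + 5k - 5.
Then Q(1) = 2.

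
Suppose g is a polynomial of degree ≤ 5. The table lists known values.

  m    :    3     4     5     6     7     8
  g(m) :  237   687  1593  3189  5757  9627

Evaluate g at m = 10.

22833

First differences: 450, 906, 1596, 2568, 3870. Second differences: 456, 690, 972, 1302. Third differences: 234, 282, 330. Fourth differences: 48, 48.
Level-4 differences are constant, so g has degree 4.
Fitting a degree-4 polynomial gives g(m) = 2m^4 + 3m³ - 2m² + 3m + 3.
Then g(10) = 22833.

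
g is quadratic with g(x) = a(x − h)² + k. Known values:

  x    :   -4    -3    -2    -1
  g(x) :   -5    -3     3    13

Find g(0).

27

First differences 2, 6, 10; second difference 4 = 2a, so a = 2.
Expanding, the x-coefficient is −2ah = -4h; matching it to the data gives h = -4, and then k = -5.
So g(x) = 2(x + 4)² − 5.
g(0) = 2·4² − 5 = 27.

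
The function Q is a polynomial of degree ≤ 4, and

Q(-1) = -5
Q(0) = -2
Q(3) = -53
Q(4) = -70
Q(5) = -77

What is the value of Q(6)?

-68

Write Q(n) = an^4 + bn³ + cn² + dn + e; the 5 given values yield a linear system in the 5 coefficients.
Solving, the leading coefficient vanishes, and Q(n) = n³ - 7n² - 5n - 2.
Then Q(6) = -68.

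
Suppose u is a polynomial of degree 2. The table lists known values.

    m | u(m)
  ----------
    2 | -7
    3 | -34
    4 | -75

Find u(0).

Write u(m) = am² + bm + c; the 3 given values yield a linear system in the 3 coefficients.
Solving, u(m) = -7m² + 8m + 5.
Then u(0) = 5.

5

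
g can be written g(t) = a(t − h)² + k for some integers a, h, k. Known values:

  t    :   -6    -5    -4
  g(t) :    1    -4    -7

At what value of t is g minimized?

First differences -5, -3; second difference 2 = 2a, so a = 1.
Expanding, the t-coefficient is −2ah = -2h; matching it to the data gives h = -3, and then k = -8.
So g(t) = 1(t + 3)² − 8.
Hence h = -3.

-3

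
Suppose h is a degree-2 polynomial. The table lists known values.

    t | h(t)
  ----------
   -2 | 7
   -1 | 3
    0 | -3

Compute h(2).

-21

Write h(t) = at² + bt + c; the 3 given values yield a linear system in the 3 coefficients.
Solving, h(t) = -t² - 7t - 3.
Then h(2) = -21.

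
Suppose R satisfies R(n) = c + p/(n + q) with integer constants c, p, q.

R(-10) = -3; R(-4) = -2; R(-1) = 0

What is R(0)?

2

(R(n) − c)(n + q) = p for each data point; the three points give a linear system in c and q, then p follows.
Solving: c = -4, q = -2, p = -12, so R(n) = -4 − 12/(n − 2).
Then R(0) = -4 − 12/(-2) = 2.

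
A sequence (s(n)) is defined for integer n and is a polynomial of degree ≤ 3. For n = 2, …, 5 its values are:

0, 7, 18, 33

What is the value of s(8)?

102

Write s(n) = an³ + bn² + cn + d; the 4 given values yield a linear system in the 4 coefficients.
Solving, the leading coefficient vanishes, and s(n) = 2n² - 3n - 2.
Then s(8) = 102.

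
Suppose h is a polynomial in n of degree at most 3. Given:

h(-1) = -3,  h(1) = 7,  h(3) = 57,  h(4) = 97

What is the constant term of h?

-3

Write h(n) = an³ + bn² + cn + d; the 4 given values yield a linear system in the 4 coefficients.
Solving, the leading coefficient vanishes, and h(n) = 5n² + 5n - 3.
The constant term is h(0) = -3.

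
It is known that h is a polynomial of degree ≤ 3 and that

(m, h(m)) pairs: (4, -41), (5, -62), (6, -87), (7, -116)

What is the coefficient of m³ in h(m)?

0

Write h(m) = am³ + bm² + cm + d; the 4 given values yield a linear system in the 4 coefficients.
Solving, the leading coefficient vanishes, and h(m) = -2m² - 3m + 3.
The coefficient of m³ is 0.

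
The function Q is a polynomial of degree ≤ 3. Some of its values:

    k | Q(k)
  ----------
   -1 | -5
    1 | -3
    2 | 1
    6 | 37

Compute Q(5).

25

Write Q(k) = ak³ + bk² + ck + d; the 4 given values yield a linear system in the 4 coefficients.
Solving, the leading coefficient vanishes, and Q(k) = k² + k - 5.
Then Q(5) = 25.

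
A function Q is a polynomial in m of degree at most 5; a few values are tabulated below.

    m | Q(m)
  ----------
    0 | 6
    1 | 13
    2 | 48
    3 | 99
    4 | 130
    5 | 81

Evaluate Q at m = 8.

-1506

First differences: 7, 35, 51, 31, -49. Second differences: 28, 16, -20, -80. Third differences: -12, -36, -60. Fourth differences: -24, -24.
Level-4 differences are constant, so Q has degree 4.
Fitting a degree-4 polynomial gives Q(m) = -m^4 + 4m³ + 9m² - 5m + 6.
Then Q(8) = -1506.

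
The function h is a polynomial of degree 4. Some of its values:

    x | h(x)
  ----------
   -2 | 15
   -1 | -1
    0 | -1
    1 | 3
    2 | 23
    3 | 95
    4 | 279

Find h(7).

Write h(x) = ax^4 + bx³ + cx² + dx + e; the 7 given values yield a linear system in the 5 coefficients.
Solving, h(x) = x^4 + x² + 2x - 1.
Then h(7) = 2463.

2463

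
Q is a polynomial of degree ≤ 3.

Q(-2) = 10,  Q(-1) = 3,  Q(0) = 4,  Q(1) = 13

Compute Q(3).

First differences: -7, 1, 9. Second differences: 8, 8.
Level-2 differences are constant, so Q has degree 2.
Fitting a degree-2 polynomial gives Q(m) = 4m² + 5m + 4.
Then Q(3) = 55.

55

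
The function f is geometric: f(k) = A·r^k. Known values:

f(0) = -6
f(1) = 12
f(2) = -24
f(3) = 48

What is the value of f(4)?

-96

Consecutive ratio: 12/(-6) = -2, and -24/12 = -2, so r = -2.
Then A·(-2)^0 = -6 gives A = -6, and f(k) = -6·(-2)^k.
f(4) = -6·(-2)^4 = -96.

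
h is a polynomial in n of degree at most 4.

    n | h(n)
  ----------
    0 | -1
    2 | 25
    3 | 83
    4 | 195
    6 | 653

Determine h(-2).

-27

Write h(n) = an^4 + bn³ + cn² + dn + e; the 5 given values yield a linear system in the 5 coefficients.
Solving, the leading coefficient vanishes, and h(n) = 3n³ + n - 1.
Then h(-2) = -27.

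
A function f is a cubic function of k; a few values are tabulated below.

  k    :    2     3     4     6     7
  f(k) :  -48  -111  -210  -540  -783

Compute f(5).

-351

Write f(k) = ak³ + bk² + ck + d; the 5 given values yield a linear system in the 4 coefficients.
Solving, f(k) = -k³ - 9k² + k - 6.
Then f(5) = -351.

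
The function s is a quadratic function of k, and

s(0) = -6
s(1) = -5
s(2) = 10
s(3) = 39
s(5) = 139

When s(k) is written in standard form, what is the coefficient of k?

Write s(k) = ak² + bk + c; the 5 given values yield a linear system in the 3 coefficients.
Solving, s(k) = 7k² - 6k - 6.
The coefficient of k is -6.

-6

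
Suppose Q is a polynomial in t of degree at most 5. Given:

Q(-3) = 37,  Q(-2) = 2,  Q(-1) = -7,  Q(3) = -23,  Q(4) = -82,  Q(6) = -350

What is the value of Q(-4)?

110

Write Q(t) = at^5 + bt^4 + ct³ + dt² + et + p; the 6 given values yield a linear system in the 6 coefficients.
Solving, the top 2 coefficients vanish, and Q(t) = -2t³ + t² + 8t - 2.
Then Q(-4) = 110.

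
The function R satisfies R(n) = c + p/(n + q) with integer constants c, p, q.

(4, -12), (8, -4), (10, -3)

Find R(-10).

(R(n) − c)(n + q) = p for each data point; the three points give a linear system in c and q, then p follows.
Solving: c = 0, q = -2, p = -24, so R(n) = -24/(n − 2).
Then R(-10) = 0 − 24/(-12) = 2.

2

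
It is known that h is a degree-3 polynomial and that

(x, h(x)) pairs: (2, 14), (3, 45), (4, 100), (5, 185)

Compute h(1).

Write h(x) = ax³ + bx² + cx + d; the 4 given values yield a linear system in the 4 coefficients.
Solving, h(x) = x³ + 3x² - 3x.
Then h(1) = 1.

1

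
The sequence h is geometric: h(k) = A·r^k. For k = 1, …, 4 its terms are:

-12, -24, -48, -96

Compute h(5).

-192

Consecutive ratio: -24/(-12) = 2, and -48/(-24) = 2, so r = 2.
Then A·2^1 = -12 gives A = -6, and h(k) = -6·2^k.
h(5) = -6·2^5 = -192.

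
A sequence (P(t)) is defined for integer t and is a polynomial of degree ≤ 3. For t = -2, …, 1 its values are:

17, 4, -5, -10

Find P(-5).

80

First differences: -13, -9, -5. Second differences: 4, 4.
Level-2 differences are constant, so P has degree 2.
Fitting a degree-2 polynomial gives P(t) = 2t² - 7t - 5.
Then P(-5) = 80.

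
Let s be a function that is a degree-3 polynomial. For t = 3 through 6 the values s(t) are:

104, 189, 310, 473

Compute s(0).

Write s(t) = at³ + bt² + ct + d; the 4 given values yield a linear system in the 4 coefficients.
Solving, s(t) = t³ + 6t² + 6t + 5.
Then s(0) = 5.

5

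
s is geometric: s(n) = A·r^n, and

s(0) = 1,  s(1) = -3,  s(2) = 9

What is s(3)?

-27

Consecutive ratio: -3/1 = -3, and 9/(-3) = -3, so r = -3.
Then A·(-3)^0 = 1 gives A = 1, and s(n) = 1·(-3)^n.
s(3) = 1·(-3)^3 = -27.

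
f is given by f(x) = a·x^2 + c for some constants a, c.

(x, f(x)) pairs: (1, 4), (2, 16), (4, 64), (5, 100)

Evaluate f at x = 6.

From f(1) = 4 and f(2) = 16: 1a + c = 4 and 4a + c = 16.
Subtracting: 3a = 12, so a = 4; then c = 4 − 4·1 = 0.
So f(x) = 4x² + 0, and f(6) = 144.

144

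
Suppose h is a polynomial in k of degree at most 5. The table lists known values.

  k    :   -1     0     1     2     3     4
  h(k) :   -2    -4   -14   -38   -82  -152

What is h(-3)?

2

First differences: -2, -10, -24, -44, -70. Second differences: -8, -14, -20, -26. Third differences: -6, -6, -6.
Level-3 differences are constant, so h has degree 3.
Fitting a degree-3 polynomial gives h(k) = -k³ - 4k² - 5k - 4.
Then h(-3) = 2.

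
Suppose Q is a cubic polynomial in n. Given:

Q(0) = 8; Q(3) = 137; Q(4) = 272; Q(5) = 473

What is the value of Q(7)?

Write Q(n) = an³ + bn² + cn + d; the 4 given values yield a linear system in the 4 coefficients.
Solving, Q(n) = 2n³ + 9n² - 2n + 8.
Then Q(7) = 1121.

1121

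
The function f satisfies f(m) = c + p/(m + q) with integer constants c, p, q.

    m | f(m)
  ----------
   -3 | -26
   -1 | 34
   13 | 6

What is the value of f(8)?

(f(m) − c)(m + q) = p for each data point; the three points give a linear system in c and q, then p follows.
Solving: c = 4, q = 2, p = 30, so f(m) = 4 + 30/(m + 2).
Then f(8) = 4 + 30/10 = 7.

7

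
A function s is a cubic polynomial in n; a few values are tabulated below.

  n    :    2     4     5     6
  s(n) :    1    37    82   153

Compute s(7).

Write s(n) = an³ + bn² + cn + d; the 4 given values yield a linear system in the 4 coefficients.
Solving, s(n) = n³ - 2n² + 2n - 3.
Then s(7) = 256.

256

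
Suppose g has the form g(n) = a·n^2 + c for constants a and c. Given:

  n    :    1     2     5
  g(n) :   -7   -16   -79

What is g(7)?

-151

From g(1) = -7 and g(2) = -16: 1a + c = -7 and 4a + c = -16.
Subtracting: 3a = -9, so a = -3; then c = -7 − (-3)·1 = -4.
So g(n) = -3n² − 4, and g(7) = -151.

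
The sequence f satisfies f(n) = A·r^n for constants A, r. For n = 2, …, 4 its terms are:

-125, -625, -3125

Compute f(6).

Consecutive ratio: -625/(-125) = 5, and -3125/(-625) = 5, so r = 5.
Then A·5^2 = -125 gives A = -5, and f(n) = -5·5^n.
f(6) = -5·5^6 = -78125.

-78125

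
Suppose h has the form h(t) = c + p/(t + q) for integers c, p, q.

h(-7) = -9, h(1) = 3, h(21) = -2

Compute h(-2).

(h(t) − c)(t + q) = p for each data point; the three points give a linear system in c and q, then p follows.
Solving: c = -3, q = 3, p = 24, so h(t) = -3 + 24/(t + 3).
Then h(-2) = -3 + 24/1 = 21.

21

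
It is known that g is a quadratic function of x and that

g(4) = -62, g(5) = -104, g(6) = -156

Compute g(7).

Write g(x) = ax² + bx + c; the 3 given values yield a linear system in the 3 coefficients.
Solving, g(x) = -5x² + 3x + 6.
Then g(7) = -218.

-218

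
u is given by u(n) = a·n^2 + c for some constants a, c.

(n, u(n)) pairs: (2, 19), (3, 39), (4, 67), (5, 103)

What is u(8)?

259

From u(2) = 19 and u(3) = 39: 4a + c = 19 and 9a + c = 39.
Subtracting: 5a = 20, so a = 4; then c = 19 − 4·4 = 3.
So u(n) = 4n² + 3, and u(8) = 259.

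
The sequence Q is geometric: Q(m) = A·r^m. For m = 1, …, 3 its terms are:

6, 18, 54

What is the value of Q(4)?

Consecutive ratio: 18/6 = 3, and 54/18 = 3, so r = 3.
Then A·3^1 = 6 gives A = 2, and Q(m) = 2·3^m.
Q(4) = 2·3^4 = 162.

162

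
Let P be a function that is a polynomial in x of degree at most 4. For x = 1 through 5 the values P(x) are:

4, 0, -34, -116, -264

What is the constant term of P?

-4

First differences: -4, -34, -82, -148. Second differences: -30, -48, -66. Third differences: -18, -18.
Level-3 differences are constant, so P has degree 3.
Fitting a degree-3 polynomial gives P(x) = -3x³ + 3x² + 8x - 4.
The constant term is P(0) = -4.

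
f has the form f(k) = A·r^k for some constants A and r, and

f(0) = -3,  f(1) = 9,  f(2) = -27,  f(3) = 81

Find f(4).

-243

Consecutive ratio: 9/(-3) = -3, and -27/9 = -3, so r = -3.
Then A·(-3)^0 = -3 gives A = -3, and f(k) = -3·(-3)^k.
f(4) = -3·(-3)^4 = -243.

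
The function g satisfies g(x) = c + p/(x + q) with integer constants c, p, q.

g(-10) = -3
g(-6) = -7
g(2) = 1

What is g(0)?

2

(g(x) − c)(x + q) = p for each data point; the three points give a linear system in c and q, then p follows.
Solving: c = -1, q = 4, p = 12, so g(x) = -1 + 12/(x + 4).
Then g(0) = -1 + 12/4 = 2.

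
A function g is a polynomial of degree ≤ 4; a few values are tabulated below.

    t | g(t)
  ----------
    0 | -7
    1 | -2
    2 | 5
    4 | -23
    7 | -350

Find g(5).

Write g(t) = at^4 + bt³ + ct² + dt + e; the 5 given values yield a linear system in the 5 coefficients.
Solving, the leading coefficient vanishes, and g(t) = -2t³ + 7t² - 7.
Then g(5) = -82.

-82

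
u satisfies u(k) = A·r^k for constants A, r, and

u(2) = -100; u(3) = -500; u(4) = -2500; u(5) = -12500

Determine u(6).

-62500

Consecutive ratio: -500/(-100) = 5, and -2500/(-500) = 5, so r = 5.
Then A·5^2 = -100 gives A = -4, and u(k) = -4·5^k.
u(6) = -4·5^6 = -62500.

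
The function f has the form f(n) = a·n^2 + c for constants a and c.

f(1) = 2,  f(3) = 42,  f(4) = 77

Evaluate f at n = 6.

From f(1) = 2 and f(3) = 42: 1a + c = 2 and 9a + c = 42.
Subtracting: 8a = 40, so a = 5; then c = 2 − 5·1 = -3.
So f(n) = 5n² − 3, and f(6) = 177.

177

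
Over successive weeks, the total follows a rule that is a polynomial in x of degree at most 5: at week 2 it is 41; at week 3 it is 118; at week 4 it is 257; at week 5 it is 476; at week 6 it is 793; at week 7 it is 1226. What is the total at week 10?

Write the value at x as g(x).
First differences: 77, 139, 219, 317, 433. Second differences: 62, 80, 98, 116. Third differences: 18, 18, 18.
Level-3 differences are constant, so g has degree 3.
Fitting a degree-3 polynomial gives g(x) = 3x³ + 4x² + 1.
Then g(10) = 3401.

3401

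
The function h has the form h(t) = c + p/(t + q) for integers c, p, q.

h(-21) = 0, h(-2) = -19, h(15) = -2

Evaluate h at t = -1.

(h(t) − c)(t + q) = p for each data point; the three points give a linear system in c and q, then p follows.
Solving: c = -1, q = 3, p = -18, so h(t) = -1 − 18/(t + 3).
Then h(-1) = -1 − 18/2 = -10.

-10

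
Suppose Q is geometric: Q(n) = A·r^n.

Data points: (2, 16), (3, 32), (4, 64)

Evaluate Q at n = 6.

Consecutive ratio: 32/16 = 2, and 64/32 = 2, so r = 2.
Then A·2^2 = 16 gives A = 4, and Q(n) = 4·2^n.
Q(6) = 4·2^6 = 256.

256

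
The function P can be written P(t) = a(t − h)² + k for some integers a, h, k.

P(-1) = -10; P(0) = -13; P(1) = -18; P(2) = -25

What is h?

First differences -3, -5, -7; second difference -2 = 2a, so a = -1.
Expanding, the t-coefficient is −2ah = 2h; matching it to the data gives h = -2, and then k = -9.
So P(t) = -1(t + 2)² − 9.
Hence h = -2.

-2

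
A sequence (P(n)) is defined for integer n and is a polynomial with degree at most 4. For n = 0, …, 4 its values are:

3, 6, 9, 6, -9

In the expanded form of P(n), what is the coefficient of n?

1

First differences: 3, 3, -3, -15. Second differences: 0, -6, -12. Third differences: -6, -6.
Level-3 differences are constant, so P has degree 3.
Fitting a degree-3 polynomial gives P(n) = -n³ + 3n² + n + 3.
The coefficient of n is 1.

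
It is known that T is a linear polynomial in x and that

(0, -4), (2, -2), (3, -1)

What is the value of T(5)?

1

Write T(x) = ax + b; the 3 given values yield a linear system in the 2 coefficients.
Solving, T(x) = x - 4.
Then T(5) = 1.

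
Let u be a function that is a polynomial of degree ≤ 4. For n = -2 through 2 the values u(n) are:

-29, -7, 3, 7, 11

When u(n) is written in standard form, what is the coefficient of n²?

-3

Write u(n) = an^4 + bn³ + cn² + dn + e; the 5 given values yield a linear system in the 5 coefficients.
Solving, the leading coefficient vanishes, and u(n) = n³ - 3n² + 6n + 3.
The coefficient of n² is -3.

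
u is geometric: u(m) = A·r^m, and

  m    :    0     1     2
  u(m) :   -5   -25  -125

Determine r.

5

Consecutive ratio: -25/(-5) = 5, and -125/(-25) = 5, so r = 5.
Then A·5^0 = -5 gives A = -5, and u(m) = -5·5^m.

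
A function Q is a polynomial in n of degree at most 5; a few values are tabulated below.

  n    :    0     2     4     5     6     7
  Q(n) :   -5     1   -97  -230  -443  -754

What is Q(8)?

Write Q(n) = an^5 + bn^4 + cn³ + dn² + en + p; the 6 given values yield a linear system in the 6 coefficients.
Solving, the top 2 coefficients vanish, and Q(n) = -3n³ + 5n² + 5n - 5.
Then Q(8) = -1181.

-1181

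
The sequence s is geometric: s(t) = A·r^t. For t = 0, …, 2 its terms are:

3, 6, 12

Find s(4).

Consecutive ratio: 6/3 = 2, and 12/6 = 2, so r = 2.
Then A·2^0 = 3 gives A = 3, and s(t) = 3·2^t.
s(4) = 3·2^4 = 48.

48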